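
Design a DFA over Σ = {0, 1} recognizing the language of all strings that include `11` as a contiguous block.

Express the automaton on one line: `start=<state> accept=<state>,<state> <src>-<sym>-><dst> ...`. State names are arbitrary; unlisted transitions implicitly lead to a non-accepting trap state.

States q0..q1 record the length of the longest prefix of `11` that matches the current input suffix. Reaching q2 means `11` has been seen, and we stay there forever. Accept from q2.
A 3-state machine:
        0   1  
>  q0   q0  q1 
   q1   q0  q2 
 * q2   q2  q2 
(> = start, * = accepting)

start=q0 accept=q2 q0-0->q0 q0-1->q1 q1-0->q0 q1-1->q2 q2-0->q2 q2-1->q2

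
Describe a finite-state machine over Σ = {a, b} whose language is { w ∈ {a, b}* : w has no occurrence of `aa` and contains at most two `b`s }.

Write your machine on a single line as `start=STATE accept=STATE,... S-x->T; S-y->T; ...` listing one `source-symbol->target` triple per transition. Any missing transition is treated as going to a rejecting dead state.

start=s0; accept=s0,s1,s2,s4,s5,s7; s0-a->s1; s0-b->s2; s1-a->s3; s1-b->s2; s2-a->s4; s2-b->s5; s3-a->s3; s3-b->s6; s4-a->s6; s4-b->s5; s5-a->s7; s5-b->s8; s6-a->s6; s6-b->s9; s7-a->s9; s7-b->s8; s8-a->s10; s8-b->s8; s9-a->s9; s9-b->s11; s10-a->s11; s10-b->s8; s11-a->s11; s11-b->s11

Run two small machines in parallel and take their product. The first has 3 states tracking partial matches of the forbidden pattern `aa`; the second has 4 states tracking the count of `b`s, saturating at 3. A product state is a pair (one from each), accepting exactly when both do.
12 states suffice.
          a    b  
>* s0     s1   s2 
 * s1     s3   s2 
 * s2     s4   s5 
   s3     s3   s6 
 * s4     s6   s5 
 * s5     s7   s8 
   s6     s6   s9 
 * s7     s9   s8 
   s8    s10   s8 
   s9     s9  s11 
   s10   s11   s8 
   s11   s11  s11 
(> = start, * = accepting)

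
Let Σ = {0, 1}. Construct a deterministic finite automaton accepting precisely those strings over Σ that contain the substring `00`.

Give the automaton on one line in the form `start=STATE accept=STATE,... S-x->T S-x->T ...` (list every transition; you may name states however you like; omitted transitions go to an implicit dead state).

Track how much of `00` has been matched so far: state A is no progress, C is the absorbing accept state reached once `00` has occurred. Intermediate states record partial matches; on a mismatch, fall back to the longest reusable overlap.
       0  1 
>  A   B  A 
   B   C  A 
 * C   C  C 
(> = start, * = accepting)

start=A accept=C A-0->B A-1->A B-0->C B-1->A C-0->C C-1->C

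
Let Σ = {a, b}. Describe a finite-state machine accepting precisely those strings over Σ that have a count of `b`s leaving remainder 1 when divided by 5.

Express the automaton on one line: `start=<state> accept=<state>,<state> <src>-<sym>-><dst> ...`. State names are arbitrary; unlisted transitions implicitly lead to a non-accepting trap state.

The only thing that matters is how many `b`s have appeared, reduced mod 5. Use one state per residue: q0 for 0, …, q4 for 4. Reading `b` moves to the next residue; anything else stays put. q1 is accepting.
With 5 states:
        a   b  
>  q0   q0  q1 
 * q1   q1  q2 
   q2   q2  q3 
   q3   q3  q4 
   q4   q4  q0 
(> = start, * = accepting)

start=q0 accept=q1 q0-a->q0 q0-b->q1 q1-a->q1 q1-b->q2 q2-a->q2 q2-b->q3 q3-a->q3 q3-b->q4 q4-a->q4 q4-b->q0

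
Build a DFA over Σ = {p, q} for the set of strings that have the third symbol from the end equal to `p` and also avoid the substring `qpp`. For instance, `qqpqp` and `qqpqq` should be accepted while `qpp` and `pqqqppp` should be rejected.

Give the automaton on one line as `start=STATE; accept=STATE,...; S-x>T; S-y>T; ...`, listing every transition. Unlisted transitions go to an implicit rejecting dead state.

Handle the two conditions separately and then intersect. The first has 15 states tracking the last 3 symbols read; the second has 4 states tracking partial matches of the forbidden pattern `qpp`. A product state is a pair (one from each), accepting exactly when both do. Minimizing collapses redundant product states.
11 states suffice.
       p  q 
>  A   B  C 
   B   D  E 
   C   F  C 
   D   G  H 
   E   I  J 
   F   K  E 
 * G   G  H 
 * H   I  J 
 * I   K  E 
 * J   F  C 
   K   K  K 
(> = start, * = accepting)

start=A; accept=G,H,I,J; A-p>B; A-q>C; B-p>D; B-q>E; C-p>F; C-q>C; D-p>G; D-q>H; E-p>I; E-q>J; F-p>K; F-q>E; G-p>G; G-q>H; H-p>I; H-q>J; I-p>K; I-q>E; J-p>F; J-q>C; K-p>K; K-q>K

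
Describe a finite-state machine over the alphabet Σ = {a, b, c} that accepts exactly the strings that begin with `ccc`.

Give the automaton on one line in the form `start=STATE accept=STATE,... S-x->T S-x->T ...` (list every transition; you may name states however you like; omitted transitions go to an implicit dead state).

start=S0 accept=S3 S0-a->S4 S0-b->S4 S0-c->S1 S1-a->S4 S1-b->S4 S1-c->S2 S2-a->S4 S2-b->S4 S2-c->S3 S3-a->S3 S3-b->S3 S3-c->S3 S4-a->S4 S4-b->S4 S4-c->S4

Walk along `ccc` while the input agrees: from S0 take `c` to S1, and so on. Any deviation drops to the rejecting sink S4. Once S3 is reached the prefix is confirmed and every continuation is accepted.
A 5-state machine:
        a   b   c  
>  S0   S4  S4  S1 
   S1   S4  S4  S2 
   S2   S4  S4  S3 
 * S3   S3  S3  S3 
   S4   S4  S4  S4 
(> = start, * = accepting)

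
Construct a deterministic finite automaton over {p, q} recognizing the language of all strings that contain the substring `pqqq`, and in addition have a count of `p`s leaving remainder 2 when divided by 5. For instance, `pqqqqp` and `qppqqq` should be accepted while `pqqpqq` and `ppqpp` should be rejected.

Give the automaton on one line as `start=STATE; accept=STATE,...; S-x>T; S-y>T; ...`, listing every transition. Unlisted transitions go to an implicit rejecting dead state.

start=A; accept=O; A-p>B; A-q>A; B-p>C; B-q>D; C-p>E; C-q>F; D-p>C; D-q>G; E-p>H; E-q>I; F-p>E; F-q>J; G-p>C; G-q>K; H-p>L; H-q>M; I-p>H; I-q>N; J-p>E; J-q>O; K-p>O; K-q>K; L-p>B; L-q>P; M-p>L; M-q>Q; N-p>H; N-q>R; O-p>R; O-q>O; P-p>B; P-q>S; Q-p>L; Q-q>T; R-p>T; R-q>R; S-p>B; S-q>U; T-p>U; T-q>T; U-p>K; U-q>U

Handle the two conditions separately and then intersect. One (5 states) tracks whether and how much of `pqqq` has been seen; the other (5 states) tracks the count of `p`s modulo 5. Each combined state is a pair, one component from each; accept when both components accept.
       p  q 
>  A   B  A 
   B   C  D 
   C   E  F 
   D   C  G 
   E   H  I 
   F   E  J 
   G   C  K 
   H   L  M 
   I   H  N 
   J   E  O 
   K   O  K 
   L   B  P 
   M   L  Q 
   N   H  R 
 * O   R  O 
   P   B  S 
   Q   L  T 
   R   T  R 
   S   B  U 
   T   U  T 
   U   K  U 
(> = start, * = accepting)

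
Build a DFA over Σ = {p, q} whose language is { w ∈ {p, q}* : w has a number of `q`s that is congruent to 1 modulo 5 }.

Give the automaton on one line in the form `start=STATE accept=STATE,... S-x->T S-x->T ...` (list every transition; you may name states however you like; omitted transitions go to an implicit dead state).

start=s0 accept=s1 s0-p->s0 s0-q->s1 s1-p->s1 s1-q->s2 s2-p->s2 s2-q->s3 s3-p->s3 s3-q->s4 s4-p->s4 s4-q->s0

The only thing that matters is how many `q`s have appeared, reduced mod 5. Use one state per residue: s0 for 0, …, s4 for 4. Reading `q` moves to the next residue; anything else stays put. s1 is accepting.
5 states suffice.
        p   q  
>  s0   s0  s1 
 * s1   s1  s2 
   s2   s2  s3 
   s3   s3  s4 
   s4   s4  s0 
(> = start, * = accepting)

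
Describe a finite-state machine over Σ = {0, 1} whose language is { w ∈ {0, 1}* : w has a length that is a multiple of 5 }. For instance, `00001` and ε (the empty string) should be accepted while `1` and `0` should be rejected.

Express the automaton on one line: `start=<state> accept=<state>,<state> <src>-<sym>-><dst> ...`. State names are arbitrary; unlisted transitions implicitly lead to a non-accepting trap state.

start=A accept=A A-0->B A-1->B B-0->C B-1->C C-0->D C-1->D D-0->E D-1->E E-0->A E-1->A

Count input length modulo 5: every symbol advances one step around the cycle A → B → C → D → E → A. Accept at A.
With 5 states:
       0  1 
>* A   B  B 
   B   C  C 
   C   D  D 
   D   E  E 
   E   A  A 
(> = start, * = accepting)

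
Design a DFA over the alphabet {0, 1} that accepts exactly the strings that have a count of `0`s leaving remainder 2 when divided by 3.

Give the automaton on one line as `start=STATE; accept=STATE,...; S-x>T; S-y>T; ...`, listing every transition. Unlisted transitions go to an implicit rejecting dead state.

The only thing that matters is how many `0`s have appeared, reduced mod 3. Use one state per residue: S0 for 0, …, S2 for 2. Reading `0` moves to the next residue; anything else stays put. S2 is accepting.
3 states suffice.
        0   1  
>  S0   S1  S0 
   S1   S2  S1 
 * S2   S0  S2 
(> = start, * = accepting)

start=S0; accept=S2; S0-0>S1; S0-1>S0; S1-0>S2; S1-1>S1; S2-0>S0; S2-1>S2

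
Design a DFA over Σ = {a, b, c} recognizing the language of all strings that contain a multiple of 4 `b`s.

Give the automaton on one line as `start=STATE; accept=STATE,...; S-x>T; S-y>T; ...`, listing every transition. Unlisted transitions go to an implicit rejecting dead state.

start=S0; accept=S0; S0-a>S0; S0-b>S1; S0-c>S0; S1-a>S1; S1-b>S2; S1-c>S1; S2-a>S2; S2-b>S3; S2-c>S2; S3-a>S3; S3-b>S0; S3-c>S3

Keep the running count of `b`s modulo 4: each `b` advances along the cycle S0 → S1 → S2 → S3 → S0 while other symbols loop. Accept at S0.
4 states suffice.
        a   b   c  
>* S0   S0  S1  S0 
   S1   S1  S2  S1 
   S2   S2  S3  S2 
   S3   S3  S0  S3 
(> = start, * = accepting)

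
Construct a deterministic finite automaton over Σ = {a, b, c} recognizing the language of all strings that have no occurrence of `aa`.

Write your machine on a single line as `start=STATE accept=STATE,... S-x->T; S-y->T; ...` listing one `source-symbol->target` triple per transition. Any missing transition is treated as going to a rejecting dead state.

start=S0; accept=S0,S1; S0-a->S1; S0-b->S0; S0-c->S0; S1-a->S2; S1-b->S0; S1-c->S0; S2-a->S2; S2-b->S2; S2-c->S2

This is the complement of 'contains `aa`'. Use the same substring-matching states — S0 through S2 holding how much of `aa` has just been matched — but flip the accepting set: everything except the trap S2 accepts.
3 states suffice.
        a   b   c  
>* S0   S1  S0  S0 
 * S1   S2  S0  S0 
   S2   S2  S2  S2 
(> = start, * = accepting)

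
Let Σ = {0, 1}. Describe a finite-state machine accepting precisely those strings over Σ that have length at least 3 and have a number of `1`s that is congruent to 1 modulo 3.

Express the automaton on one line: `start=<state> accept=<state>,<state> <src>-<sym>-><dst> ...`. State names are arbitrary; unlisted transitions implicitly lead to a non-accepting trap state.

start=A accept=G A-0->B A-1->C B-0->D B-1->E C-0->E C-1->F D-0->D D-1->G E-0->G E-1->F F-0->F F-1->D G-0->G G-1->F

Run two small machines in parallel and take their product. The first has 5 states tracking the input length, saturating at 4; the second has 3 states tracking the count of `1`s modulo 3. A product state is a pair (one from each), accepting exactly when both do. Equivalent product states are then merged.
       0  1 
>  A   B  C 
   B   D  E 
   C   E  F 
   D   D  G 
   E   G  F 
   F   F  D 
 * G   G  F 
(> = start, * = accepting)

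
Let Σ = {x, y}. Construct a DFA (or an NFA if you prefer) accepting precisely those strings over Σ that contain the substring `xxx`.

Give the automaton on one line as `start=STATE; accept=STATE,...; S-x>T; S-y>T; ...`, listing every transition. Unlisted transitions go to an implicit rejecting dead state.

Track how much of `xxx` has been matched so far: state q0 is no progress, q3 is the absorbing accept state reached once `xxx` has occurred. Intermediate states record partial matches; on a mismatch, fall back to the longest reusable overlap.
        x   y  
>  q0   q1  q0 
   q1   q2  q0 
   q2   q3  q0 
 * q3   q3  q3 
(> = start, * = accepting)

start=q0; accept=q3; q0-x>q1; q0-y>q0; q1-x>q2; q1-y>q0; q2-x>q3; q2-y>q0; q3-x>q3; q3-y>q3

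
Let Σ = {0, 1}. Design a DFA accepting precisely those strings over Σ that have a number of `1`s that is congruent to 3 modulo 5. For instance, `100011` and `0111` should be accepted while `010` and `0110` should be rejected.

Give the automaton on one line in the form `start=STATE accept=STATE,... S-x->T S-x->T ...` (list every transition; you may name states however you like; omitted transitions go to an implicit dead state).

start=s0 accept=s3 s0-0->s0 s0-1->s1 s1-0->s1 s1-1->s2 s2-0->s2 s2-1->s3 s3-0->s3 s3-1->s4 s4-0->s4 s4-1->s0

The only thing that matters is how many `1`s have appeared, reduced mod 5. Use one state per residue: s0 for 0, …, s4 for 4. Reading `1` moves to the next residue; anything else stays put. s3 is accepting.
With 5 states:
        0   1  
>  s0   s0  s1 
   s1   s1  s2 
   s2   s2  s3 
 * s3   s3  s4 
   s4   s4  s0 
(> = start, * = accepting)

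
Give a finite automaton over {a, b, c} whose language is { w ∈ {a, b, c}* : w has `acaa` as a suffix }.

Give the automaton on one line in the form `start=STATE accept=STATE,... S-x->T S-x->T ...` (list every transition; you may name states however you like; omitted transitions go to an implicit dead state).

start=s0 accept=s4 s0-a->s1 s0-b->s0 s0-c->s0 s1-a->s1 s1-b->s0 s1-c->s2 s2-a->s3 s2-b->s0 s2-c->s0 s3-a->s4 s3-b->s0 s3-c->s2 s4-a->s1 s4-b->s0 s4-c->s2

Let each state record the length of the longest suffix of the input read so far that is also a prefix of `acaa`. s1 means the last symbol is `a`; s2 means the last 2 symbols are `ac`; s3 means the last 3 symbols are `aca`; s4 means the last 4 symbols are `acaa`. Accept only at s4, where the string currently ends in `acaa`.
With 5 states:
        a   b   c  
>  s0   s1  s0  s0 
   s1   s1  s0  s2 
   s2   s3  s0  s0 
   s3   s4  s0  s2 
 * s4   s1  s0  s2 
(> = start, * = accepting)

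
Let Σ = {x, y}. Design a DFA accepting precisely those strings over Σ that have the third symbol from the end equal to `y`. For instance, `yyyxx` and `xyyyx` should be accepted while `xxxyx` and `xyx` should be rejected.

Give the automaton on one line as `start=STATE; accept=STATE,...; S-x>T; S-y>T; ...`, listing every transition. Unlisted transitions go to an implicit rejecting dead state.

A DFA must remember the last 3 symbols (since which symbol is third-to-last isn't known until the input ends). Use one state per possible window of the last ≤3 symbols; accept from those whose window starts with `y`.
15 states suffice.
          x    y  
>  s0     s1   s2 
   s1     s3   s4 
   s2     s5   s6 
   s3     s7   s8 
   s4     s9  s10 
   s5    s11  s12 
   s6    s13  s14 
   s7     s7   s8 
   s8     s9  s10 
   s9    s11  s12 
   s10   s13  s14 
 * s11    s7   s8 
 * s12    s9  s10 
 * s13   s11  s12 
 * s14   s13  s14 
(> = start, * = accepting)

start=s0; accept=s11,s12,s13,s14; s0-x>s1; s0-y>s2; s1-x>s3; s1-y>s4; s2-x>s5; s2-y>s6; s3-x>s7; s3-y>s8; s4-x>s9; s4-y>s10; s5-x>s11; s5-y>s12; s6-x>s13; s6-y>s14; s7-x>s7; s7-y>s8; s8-x>s9; s8-y>s10; s9-x>s11; s9-y>s12; s10-x>s13; s10-y>s14; s11-x>s7; s11-y>s8; s12-x>s9; s12-y>s10; s13-x>s11; s13-y>s12; s14-x>s13; s14-y>s14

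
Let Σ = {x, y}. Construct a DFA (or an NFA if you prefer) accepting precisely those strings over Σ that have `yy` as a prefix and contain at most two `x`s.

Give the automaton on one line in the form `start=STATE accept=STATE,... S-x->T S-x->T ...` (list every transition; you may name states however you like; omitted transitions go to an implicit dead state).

start=q0 accept=q4,q6,q7 q0-x->q1 q0-y->q2 q1-x->q3 q1-y->q1 q2-x->q1 q2-y->q4 q3-x->q5 q3-y->q3 q4-x->q6 q4-y->q4 q5-x->q5 q5-y->q5 q6-x->q7 q6-y->q6 q7-x->q8 q7-y->q7 q8-x->q8 q8-y->q8

Run two small machines in parallel and take their product. One (4 states) tracks whether the input so far still matches the prefix `yy`; the other (4 states) tracks the count of `x`s, saturating at 3. Each combined state is a pair, one component from each; accept when both components accept.
A 9-state machine:
        x   y  
>  q0   q1  q2 
   q1   q3  q1 
   q2   q1  q4 
   q3   q5  q3 
 * q4   q6  q4 
   q5   q5  q5 
 * q6   q7  q6 
 * q7   q8  q7 
   q8   q8  q8 
(> = start, * = accepting)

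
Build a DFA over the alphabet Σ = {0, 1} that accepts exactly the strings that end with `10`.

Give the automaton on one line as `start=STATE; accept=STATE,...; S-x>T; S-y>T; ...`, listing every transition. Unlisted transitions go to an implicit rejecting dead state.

Remember how much of `10` the current input suffix matches. State A means no match yet; B means the last symbol is `1`; C means the last 2 symbols are `10`. Only C accepts. On a mismatch, fall back to the longest proper suffix that is still a prefix of `10`.
A 3-state machine:
       0  1 
>  A   A  B 
   B   C  B 
 * C   A  B 
(> = start, * = accepting)

start=A; accept=C; A-0>A; A-1>B; B-0>C; B-1>B; C-0>A; C-1>B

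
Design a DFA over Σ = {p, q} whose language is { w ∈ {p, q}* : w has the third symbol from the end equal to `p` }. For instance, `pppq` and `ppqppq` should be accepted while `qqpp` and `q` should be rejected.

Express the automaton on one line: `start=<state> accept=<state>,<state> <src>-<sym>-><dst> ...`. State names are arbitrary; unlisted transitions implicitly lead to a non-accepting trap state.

start=S0 accept=S7,S8,S9,S10 S0-p->S1 S0-q->S2 S1-p->S3 S1-q->S4 S2-p->S5 S2-q->S6 S3-p->S7 S3-q->S8 S4-p->S9 S4-q->S10 S5-p->S11 S5-q->S12 S6-p->S13 S6-q->S14 S7-p->S7 S7-q->S8 S8-p->S9 S8-q->S10 S9-p->S11 S9-q->S12 S10-p->S13 S10-q->S14 S11-p->S7 S11-q->S8 S12-p->S9 S12-q->S10 S13-p->S11 S13-q->S12 S14-p->S13 S14-q->S14

Because acceptance depends on a position counted from the end, the machine has to buffer the most recent 3 symbols. Make each state the string of the last up-to-3 symbols read; on input `x` shift the window left and append `x`. Accept when the buffered window has length 3 and begins with `p`.
15 states suffice.
          p    q  
>  S0     S1   S2 
   S1     S3   S4 
   S2     S5   S6 
   S3     S7   S8 
   S4     S9  S10 
   S5    S11  S12 
   S6    S13  S14 
 * S7     S7   S8 
 * S8     S9  S10 
 * S9    S11  S12 
 * S10   S13  S14 
   S11    S7   S8 
   S12    S9  S10 
   S13   S11  S12 
   S14   S13  S14 
(> = start, * = accepting)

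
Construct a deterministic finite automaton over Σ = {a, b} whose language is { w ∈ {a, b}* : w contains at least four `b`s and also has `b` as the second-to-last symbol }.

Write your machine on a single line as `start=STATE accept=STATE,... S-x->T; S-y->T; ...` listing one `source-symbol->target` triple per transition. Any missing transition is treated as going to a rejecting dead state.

Build one automaton per condition and run them in lockstep. One (6 states) tracks the count of `b`s, saturating at 5; the other (7 states) tracks the last 2 symbols read. Each combined state is a pair, one component from each; accept when both components accept. Minimizing collapses redundant product states.
With 8 states:
        a   b  
>  q0   q0  q1 
   q1   q1  q2 
   q2   q2  q3 
   q3   q4  q5 
   q4   q4  q6 
 * q5   q7  q5 
   q6   q7  q5 
 * q7   q4  q6 
(> = start, * = accepting)

start=q0; accept=q5,q7; q0-a->q0; q0-b->q1; q1-a->q1; q1-b->q2; q2-a->q2; q2-b->q3; q3-a->q4; q3-b->q5; q4-a->q4; q4-b->q6; q5-a->q7; q5-b->q5; q6-a->q7; q6-b->q5; q7-a->q4; q7-b->q6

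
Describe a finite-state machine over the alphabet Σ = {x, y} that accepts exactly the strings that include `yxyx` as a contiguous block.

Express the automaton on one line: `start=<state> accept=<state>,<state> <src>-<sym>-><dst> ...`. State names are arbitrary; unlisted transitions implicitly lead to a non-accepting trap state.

start=s0 accept=s4 s0-x->s0 s0-y->s1 s1-x->s2 s1-y->s1 s2-x->s0 s2-y->s3 s3-x->s4 s3-y->s1 s4-x->s4 s4-y->s4

Track how much of `yxyx` has been matched so far: state s0 is no progress, s4 is the absorbing accept state reached once `yxyx` has occurred. Intermediate states record partial matches; on a mismatch, fall back to the longest reusable overlap.
        x   y  
>  s0   s0  s1 
   s1   s2  s1 
   s2   s0  s3 
   s3   s4  s1 
 * s4   s4  s4 
(> = start, * = accepting)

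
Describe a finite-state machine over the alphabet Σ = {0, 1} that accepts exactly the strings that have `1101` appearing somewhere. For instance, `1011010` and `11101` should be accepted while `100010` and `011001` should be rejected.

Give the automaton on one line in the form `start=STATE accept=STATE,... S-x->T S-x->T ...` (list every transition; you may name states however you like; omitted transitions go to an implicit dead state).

States S0..S3 record the length of the longest prefix of `1101` that matches the current input suffix. Reaching S4 means `1101` has been seen, and we stay there forever. Accept from S4.
        0   1  
>  S0   S0  S1 
   S1   S0  S2 
   S2   S3  S2 
   S3   S0  S4 
 * S4   S4  S4 
(> = start, * = accepting)

start=S0 accept=S4 S0-0->S0 S0-1->S1 S1-0->S0 S1-1->S2 S2-0->S3 S2-1->S2 S3-0->S0 S3-1->S4 S4-0->S4 S4-1->S4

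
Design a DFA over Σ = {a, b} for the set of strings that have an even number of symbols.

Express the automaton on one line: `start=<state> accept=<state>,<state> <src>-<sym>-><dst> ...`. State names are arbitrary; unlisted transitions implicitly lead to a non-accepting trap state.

Only the length mod 2 matters, so use a 2-cycle: from any state, every input symbol moves to the next state, wrapping S1 back to S0. Mark S0 accepting.
A 2-state machine:
        a   b  
>* S0   S1  S1 
   S1   S0  S0 
(> = start, * = accepting)

start=S0 accept=S0 S0-a->S1 S0-b->S1 S1-a->S0 S1-b->S0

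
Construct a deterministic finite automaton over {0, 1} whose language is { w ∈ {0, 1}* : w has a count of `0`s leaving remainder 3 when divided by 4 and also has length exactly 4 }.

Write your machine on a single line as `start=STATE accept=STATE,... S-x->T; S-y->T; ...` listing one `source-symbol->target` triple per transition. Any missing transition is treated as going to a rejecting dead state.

start=S0; accept=S11; S0-0->S1; S0-1->S2; S1-0->S3; S1-1->S4; S2-0->S4; S2-1->S5; S3-0->S6; S3-1->S7; S4-0->S7; S4-1->S8; S5-0->S8; S5-1->S9; S6-0->S10; S6-1->S11; S7-0->S11; S7-1->S12; S8-0->S12; S8-1->S13; S9-0->S13; S9-1->S10; S10-0->S14; S10-1->S15; S11-0->S15; S11-1->S16; S12-0->S16; S12-1->S17; S13-0->S17; S13-1->S14; S14-0->S17; S14-1->S14; S15-0->S14; S15-1->S15; S16-0->S15; S16-1->S16; S17-0->S16; S17-1->S17

Run two small machines in parallel and take their product. The first has 4 states tracking the count of `0`s modulo 4; the second has 6 states tracking the input length, saturating at 5. A product state is a pair (one from each), accepting exactly when both do.
18 states suffice.
          0    1  
>  S0     S1   S2 
   S1     S3   S4 
   S2     S4   S5 
   S3     S6   S7 
   S4     S7   S8 
   S5     S8   S9 
   S6    S10  S11 
   S7    S11  S12 
   S8    S12  S13 
   S9    S13  S10 
   S10   S14  S15 
 * S11   S15  S16 
   S12   S16  S17 
   S13   S17  S14 
   S14   S17  S14 
   S15   S14  S15 
   S16   S15  S16 
   S17   S16  S17 
(> = start, * = accepting)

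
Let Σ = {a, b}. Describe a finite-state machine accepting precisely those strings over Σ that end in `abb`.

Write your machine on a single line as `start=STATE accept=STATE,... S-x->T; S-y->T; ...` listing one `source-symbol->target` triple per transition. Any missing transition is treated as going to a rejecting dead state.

start=q0; accept=q3; q0-a->q1; q0-b->q0; q1-a->q1; q1-b->q2; q2-a->q1; q2-b->q3; q3-a->q1; q3-b->q0

Let each state record the length of the longest suffix of the input read so far that is also a prefix of `abb`. q1 means the last symbol is `a`; q2 means the last 2 symbols are `ab`; q3 means the last 3 symbols are `abb`. Accept only at q3, where the string currently ends in `abb`.
A 4-state machine:
        a   b  
>  q0   q1  q0 
   q1   q1  q2 
   q2   q1  q3 
 * q3   q1  q0 
(> = start, * = accepting)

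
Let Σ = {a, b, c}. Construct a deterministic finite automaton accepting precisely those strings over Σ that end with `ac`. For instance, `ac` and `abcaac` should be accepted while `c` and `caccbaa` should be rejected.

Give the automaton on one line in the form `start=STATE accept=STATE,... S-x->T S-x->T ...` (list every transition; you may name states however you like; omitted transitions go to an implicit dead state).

Remember how much of `ac` the current input suffix matches. State q0 means no match yet; q1 means the last symbol is `a`; q2 means the last 2 symbols are `ac`. Only q2 accepts. On a mismatch, fall back to the longest proper suffix that is still a prefix of `ac`.
A 3-state machine:
        a   b   c  
>  q0   q1  q0  q0 
   q1   q1  q0  q2 
 * q2   q1  q0  q0 
(> = start, * = accepting)

start=q0 accept=q2 q0-a->q1 q0-b->q0 q0-c->q0 q1-a->q1 q1-b->q0 q1-c->q2 q2-a->q1 q2-b->q0 q2-c->q0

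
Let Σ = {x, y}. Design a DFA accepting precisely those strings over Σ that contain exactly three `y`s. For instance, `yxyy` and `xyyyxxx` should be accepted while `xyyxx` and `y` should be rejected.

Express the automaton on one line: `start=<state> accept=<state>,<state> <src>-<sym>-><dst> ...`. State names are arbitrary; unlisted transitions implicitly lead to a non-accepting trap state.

Count `y`s, saturating at 4: states q0 through q3 mean 0 through 3 `y`s seen; q4 means more than 3. Each `y` increments (capped at q4); other symbols loop. Accept from {q3}.
        x   y  
>  q0   q0  q1 
   q1   q1  q2 
   q2   q2  q3 
 * q3   q3  q4 
   q4   q4  q4 
(> = start, * = accepting)

start=q0 accept=q3 q0-x->q0 q0-y->q1 q1-x->q1 q1-y->q2 q2-x->q2 q2-y->q3 q3-x->q3 q3-y->q4 q4-x->q4 q4-y->q4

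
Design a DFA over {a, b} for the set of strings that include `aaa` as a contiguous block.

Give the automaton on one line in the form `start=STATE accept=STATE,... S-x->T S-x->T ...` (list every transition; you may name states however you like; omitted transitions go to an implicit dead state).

start=S0 accept=S3 S0-a->S1 S0-b->S0 S1-a->S2 S1-b->S0 S2-a->S3 S2-b->S0 S3-a->S3 S3-b->S3

Track how much of `aaa` has been matched so far: state S0 is no progress, S3 is the absorbing accept state reached once `aaa` has occurred. Intermediate states record partial matches; on a mismatch, fall back to the longest reusable overlap.
A 4-state machine:
        a   b  
>  S0   S1  S0 
   S1   S2  S0 
   S2   S3  S0 
 * S3   S3  S3 
(> = start, * = accepting)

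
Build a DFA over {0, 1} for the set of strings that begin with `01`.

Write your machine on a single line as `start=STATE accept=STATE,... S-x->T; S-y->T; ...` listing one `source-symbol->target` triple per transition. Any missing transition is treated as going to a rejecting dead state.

Check the first 2 symbols one by one: A through B record how many have matched `01` so far; any wrong symbol goes to the dead state D. After all 2 match we enter the accepting sink C.
       0  1 
>  A   B  D 
   B   D  C 
 * C   C  C 
   D   D  D 
(> = start, * = accepting)

start=A; accept=C; A-0->B; A-1->D; B-0->D; B-1->C; C-0->C; C-1->C; D-0->D; D-1->D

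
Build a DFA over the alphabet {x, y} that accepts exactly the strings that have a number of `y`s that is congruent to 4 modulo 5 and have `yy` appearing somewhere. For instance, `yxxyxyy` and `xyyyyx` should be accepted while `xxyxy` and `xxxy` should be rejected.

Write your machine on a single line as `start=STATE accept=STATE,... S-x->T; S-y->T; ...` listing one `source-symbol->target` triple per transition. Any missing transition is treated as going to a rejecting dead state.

start=A; accept=H; A-x->A; A-y->B; B-x->C; B-y->D; C-x->C; C-y->E; D-x->D; D-y->F; E-x->G; E-y->F; F-x->F; F-y->H; G-x->G; G-y->I; H-x->H; H-y->J; I-x->K; I-y->H; J-x->J; J-y->L; K-x->K; K-y->M; L-x->L; L-y->D; M-x->N; M-y->J; N-x->N; N-y->O; O-x->A; O-y->L

Run two small machines in parallel and take their product. One (5 states) tracks the count of `y`s modulo 5; the other (3 states) tracks whether and how much of `yy` has been seen. Each combined state is a pair, one component from each; accept when both components accept.
       x  y 
>  A   A  B 
   B   C  D 
   C   C  E 
   D   D  F 
   E   G  F 
   F   F  H 
   G   G  I 
 * H   H  J 
   I   K  H 
   J   J  L 
   K   K  M 
   L   L  D 
   M   N  J 
   N   N  O 
   O   A  L 
(> = start, * = accepting)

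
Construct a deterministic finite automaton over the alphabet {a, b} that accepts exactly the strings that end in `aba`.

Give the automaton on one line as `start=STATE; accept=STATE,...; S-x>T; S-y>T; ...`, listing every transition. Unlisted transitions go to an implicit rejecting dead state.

start=q0; accept=q3; q0-a>q1; q0-b>q0; q1-a>q1; q1-b>q2; q2-a>q3; q2-b>q0; q3-a>q1; q3-b>q2

Remember how much of `aba` the current input suffix matches. State q0 means no match yet; q1 means the last symbol is `a`; q2 means the last 2 symbols are `ab`; q3 means the last 3 symbols are `aba`. Only q3 accepts. On a mismatch, fall back to the longest proper suffix that is still a prefix of `aba`.
With 4 states:
        a   b  
>  q0   q1  q0 
   q1   q1  q2 
   q2   q3  q0 
 * q3   q1  q2 
(> = start, * = accepting)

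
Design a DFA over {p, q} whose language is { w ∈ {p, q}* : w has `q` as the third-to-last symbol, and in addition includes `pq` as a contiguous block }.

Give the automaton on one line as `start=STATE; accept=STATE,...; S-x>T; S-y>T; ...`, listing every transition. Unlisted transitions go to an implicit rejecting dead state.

Run two small machines in parallel and take their product. One (15 states) tracks the last 3 symbols read; the other (3 states) tracks whether and how much of `pq` has been seen. Each combined state is a pair, one component from each; accept when both components accept. Equivalent product states are then merged.
11 states suffice.
          p    q  
>  S0     S1   S2 
   S1     S1   S3 
   S2     S4   S2 
   S3     S5   S6 
   S4     S1   S7 
   S5     S8   S7 
   S6     S9  S10 
 * S7     S5   S6 
 * S8     S1   S3 
 * S9     S8   S7 
 * S10    S9  S10 
(> = start, * = accepting)

start=S0; accept=S7,S8,S9,S10; S0-p>S1; S0-q>S2; S1-p>S1; S1-q>S3; S2-p>S4; S2-q>S2; S3-p>S5; S3-q>S6; S4-p>S1; S4-q>S7; S5-p>S8; S5-q>S7; S6-p>S9; S6-q>S10; S7-p>S5; S7-q>S6; S8-p>S1; S8-q>S3; S9-p>S8; S9-q>S7; S10-p>S9; S10-q>S10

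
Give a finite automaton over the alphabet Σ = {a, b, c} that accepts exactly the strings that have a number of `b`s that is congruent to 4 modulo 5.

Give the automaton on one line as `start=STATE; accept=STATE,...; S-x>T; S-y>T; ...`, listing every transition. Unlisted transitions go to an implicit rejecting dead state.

start=S0; accept=S4; S0-a>S0; S0-b>S1; S0-c>S0; S1-a>S1; S1-b>S2; S1-c>S1; S2-a>S2; S2-b>S3; S2-c>S2; S3-a>S3; S3-b>S4; S3-c>S3; S4-a>S4; S4-b>S0; S4-c>S4

Keep the running count of `b`s modulo 5: each `b` advances along the cycle S0 → S1 → S2 → S3 → S4 → S0 while other symbols loop. Accept at S4.
With 5 states:
        a   b   c  
>  S0   S0  S1  S0 
   S1   S1  S2  S1 
   S2   S2  S3  S2 
   S3   S3  S4  S3 
 * S4   S4  S0  S4 
(> = start, * = accepting)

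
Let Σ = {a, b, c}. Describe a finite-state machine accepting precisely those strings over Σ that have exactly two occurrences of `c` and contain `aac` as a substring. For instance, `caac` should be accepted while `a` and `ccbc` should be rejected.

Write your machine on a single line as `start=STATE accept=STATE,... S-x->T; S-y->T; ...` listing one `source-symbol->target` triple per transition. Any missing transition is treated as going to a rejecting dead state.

start=q0; accept=q10; q0-a->q1; q0-b->q0; q0-c->q2; q1-a->q3; q1-b->q0; q1-c->q2; q2-a->q4; q2-b->q2; q2-c->q5; q3-a->q3; q3-b->q0; q3-c->q6; q4-a->q7; q4-b->q2; q4-c->q5; q5-a->q8; q5-b->q5; q5-c->q9; q6-a->q6; q6-b->q6; q6-c->q10; q7-a->q7; q7-b->q2; q7-c->q10; q8-a->q11; q8-b->q5; q8-c->q9; q9-a->q12; q9-b->q9; q9-c->q9; q10-a->q10; q10-b->q10; q10-c->q13; q11-a->q11; q11-b->q5; q11-c->q13; q12-a->q14; q12-b->q9; q12-c->q9; q13-a->q13; q13-b->q13; q13-c->q13; q14-a->q14; q14-b->q9; q14-c->q13

Handle the two conditions separately and then intersect. The first has 4 states tracking the count of `c`s, saturating at 3; the second has 4 states tracking whether and how much of `aac` has been seen. A product state is a pair (one from each), accepting exactly when both do.
With 15 states:
          a    b    c  
>  q0     q1   q0   q2 
   q1     q3   q0   q2 
   q2     q4   q2   q5 
   q3     q3   q0   q6 
   q4     q7   q2   q5 
   q5     q8   q5   q9 
   q6     q6   q6  q10 
   q7     q7   q2  q10 
   q8    q11   q5   q9 
   q9    q12   q9   q9 
 * q10   q10  q10  q13 
   q11   q11   q5  q13 
   q12   q14   q9   q9 
   q13   q13  q13  q13 
   q14   q14   q9  q13 
(> = start, * = accepting)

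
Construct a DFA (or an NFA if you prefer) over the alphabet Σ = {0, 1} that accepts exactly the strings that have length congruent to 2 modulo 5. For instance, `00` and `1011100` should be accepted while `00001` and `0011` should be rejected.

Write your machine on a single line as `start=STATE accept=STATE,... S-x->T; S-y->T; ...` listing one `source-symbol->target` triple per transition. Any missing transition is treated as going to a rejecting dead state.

start=A; accept=C; A-0->B; A-1->B; B-0->C; B-1->C; C-0->D; C-1->D; D-0->E; D-1->E; E-0->A; E-1->A

Only the length mod 5 matters, so use a 5-cycle: from any state, every input symbol moves to the next state, wrapping E back to A. Mark C accepting.
A 5-state machine:
       0  1 
>  A   B  B 
   B   C  C 
 * C   D  D 
   D   E  E 
   E   A  A 
(> = start, * = accepting)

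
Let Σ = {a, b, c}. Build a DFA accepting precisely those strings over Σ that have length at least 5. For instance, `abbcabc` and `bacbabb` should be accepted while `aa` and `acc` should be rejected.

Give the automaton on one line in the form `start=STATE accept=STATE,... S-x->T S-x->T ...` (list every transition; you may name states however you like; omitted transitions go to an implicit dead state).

start=q0 accept=q5,q6 q0-a->q1 q0-b->q1 q0-c->q1 q1-a->q2 q1-b->q2 q1-c->q2 q2-a->q3 q2-b->q3 q2-c->q3 q3-a->q4 q3-b->q4 q3-c->q4 q4-a->q5 q4-b->q5 q4-c->q5 q5-a->q6 q5-b->q6 q5-c->q6 q6-a->q6 q6-b->q6 q6-c->q6

We only need to distinguish lengths 0, 1, …, 5, and '>5'. Chain q0 → q1 → q2 → q3 → q4 → q5 → q6 on every symbol, with q6 looping. Accepting states: {q5, q6}.
With 7 states:
        a   b   c  
>  q0   q1  q1  q1 
   q1   q2  q2  q2 
   q2   q3  q3  q3 
   q3   q4  q4  q4 
   q4   q5  q5  q5 
 * q5   q6  q6  q6 
 * q6   q6  q6  q6 
(> = start, * = accepting)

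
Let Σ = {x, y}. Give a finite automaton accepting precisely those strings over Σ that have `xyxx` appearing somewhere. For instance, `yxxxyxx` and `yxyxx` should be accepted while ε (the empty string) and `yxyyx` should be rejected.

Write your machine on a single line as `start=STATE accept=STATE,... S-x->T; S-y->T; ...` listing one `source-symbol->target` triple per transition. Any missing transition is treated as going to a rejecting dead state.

start=q0; accept=q4; q0-x->q1; q0-y->q0; q1-x->q1; q1-y->q2; q2-x->q3; q2-y->q0; q3-x->q4; q3-y->q2; q4-x->q4; q4-y->q4

States q0..q3 record the length of the longest prefix of `xyxx` that matches the current input suffix. Reaching q4 means `xyxx` has been seen, and we stay there forever. Accept from q4.
5 states suffice.
        x   y  
>  q0   q1  q0 
   q1   q1  q2 
   q2   q3  q0 
   q3   q4  q2 
 * q4   q4  q4 
(> = start, * = accepting)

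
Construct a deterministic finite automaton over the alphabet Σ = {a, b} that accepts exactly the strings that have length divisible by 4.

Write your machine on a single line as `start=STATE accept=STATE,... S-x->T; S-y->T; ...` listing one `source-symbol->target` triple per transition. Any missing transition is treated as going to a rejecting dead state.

start=q0; accept=q0; q0-a->q1; q0-b->q1; q1-a->q2; q1-b->q2; q2-a->q3; q2-b->q3; q3-a->q0; q3-b->q0

Only the length mod 4 matters, so use a 4-cycle: from any state, every input symbol moves to the next state, wrapping q3 back to q0. Mark q0 accepting.
        a   b  
>* q0   q1  q1 
   q1   q2  q2 
   q2   q3  q3 
   q3   q0  q0 
(> = start, * = accepting)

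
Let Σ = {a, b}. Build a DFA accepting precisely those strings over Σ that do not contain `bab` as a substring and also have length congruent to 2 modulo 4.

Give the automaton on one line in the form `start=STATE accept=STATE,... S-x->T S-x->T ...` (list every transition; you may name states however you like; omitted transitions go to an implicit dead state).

start=s0 accept=s3,s4,s5 s0-a->s1 s0-b->s2 s1-a->s3 s1-b->s4 s2-a->s5 s2-b->s4 s3-a->s6 s3-b->s7 s4-a->s8 s4-b->s7 s5-a->s6 s5-b->s9 s6-a->s0 s6-b->s10 s7-a->s11 s7-b->s10 s8-a->s0 s8-b->s12 s9-a->s12 s9-b->s12 s10-a->s13 s10-b->s2 s11-a->s1 s11-b->s14 s12-a->s14 s12-b->s14 s13-a->s3 s13-b->s15 s14-a->s15 s14-b->s15 s15-a->s9 s15-b->s9

Run two small machines in parallel and take their product. The first has 4 states tracking partial matches of the forbidden pattern `bab`; the second has 4 states tracking the input length modulo 4. A product state is a pair (one from each), accepting exactly when both do.
A 16-state machine:
          a    b  
>  s0     s1   s2 
   s1     s3   s4 
   s2     s5   s4 
 * s3     s6   s7 
 * s4     s8   s7 
 * s5     s6   s9 
   s6     s0  s10 
   s7    s11  s10 
   s8     s0  s12 
   s9    s12  s12 
   s10   s13   s2 
   s11    s1  s14 
   s12   s14  s14 
   s13    s3  s15 
   s14   s15  s15 
   s15    s9   s9 
(> = start, * = accepting)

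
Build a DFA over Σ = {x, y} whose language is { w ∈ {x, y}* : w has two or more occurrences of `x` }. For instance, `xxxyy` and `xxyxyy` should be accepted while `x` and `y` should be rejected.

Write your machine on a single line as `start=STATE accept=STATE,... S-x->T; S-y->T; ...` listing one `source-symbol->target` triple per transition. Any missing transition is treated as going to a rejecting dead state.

Only the number of `x`s matters, and only up to 3. Make a chain S0 → S1 → S2 → S3 advanced by each `x` (with S3 absorbing); every other symbol self-loops. The accepting set is {S2, S3}.
        x   y  
>  S0   S1  S0 
   S1   S2  S1 
 * S2   S3  S2 
 * S3   S3  S3 
(> = start, * = accepting)

start=S0; accept=S2,S3; S0-x->S1; S0-y->S0; S1-x->S2; S1-y->S1; S2-x->S3; S2-y->S2; S3-x->S3; S3-y->S3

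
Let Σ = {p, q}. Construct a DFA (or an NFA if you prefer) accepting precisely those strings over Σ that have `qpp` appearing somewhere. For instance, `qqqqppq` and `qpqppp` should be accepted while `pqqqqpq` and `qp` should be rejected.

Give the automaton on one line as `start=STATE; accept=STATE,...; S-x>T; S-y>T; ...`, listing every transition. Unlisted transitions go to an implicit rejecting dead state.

Track how much of `qpp` has been matched so far: state S0 is no progress, S3 is the absorbing accept state reached once `qpp` has occurred. Intermediate states record partial matches; on a mismatch, fall back to the longest reusable overlap.
A 4-state machine:
        p   q  
>  S0   S0  S1 
   S1   S2  S1 
   S2   S3  S1 
 * S3   S3  S3 
(> = start, * = accepting)

start=S0; accept=S3; S0-p>S0; S0-q>S1; S1-p>S2; S1-q>S1; S2-p>S3; S2-q>S1; S3-p>S3; S3-q>S3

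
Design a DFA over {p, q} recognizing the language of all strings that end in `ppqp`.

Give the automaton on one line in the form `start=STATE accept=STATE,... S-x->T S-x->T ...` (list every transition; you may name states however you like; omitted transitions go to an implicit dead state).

Remember how much of `ppqp` the current input suffix matches. State A means no match yet; B means the last symbol is `p`; C means the last 2 symbols are `pp`; D means the last 3 symbols are `ppq`; E means the last 4 symbols are `ppqp`. Only E accepts. On a mismatch, fall back to the longest proper suffix that is still a prefix of `ppqp`.
5 states suffice.
       p  q 
>  A   B  A 
   B   C  A 
   C   C  D 
   D   E  A 
 * E   C  A 
(> = start, * = accepting)

start=A accept=E A-p->B A-q->A B-p->C B-q->A C-p->C C-q->D D-p->E D-q->A E-p->C E-q->A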